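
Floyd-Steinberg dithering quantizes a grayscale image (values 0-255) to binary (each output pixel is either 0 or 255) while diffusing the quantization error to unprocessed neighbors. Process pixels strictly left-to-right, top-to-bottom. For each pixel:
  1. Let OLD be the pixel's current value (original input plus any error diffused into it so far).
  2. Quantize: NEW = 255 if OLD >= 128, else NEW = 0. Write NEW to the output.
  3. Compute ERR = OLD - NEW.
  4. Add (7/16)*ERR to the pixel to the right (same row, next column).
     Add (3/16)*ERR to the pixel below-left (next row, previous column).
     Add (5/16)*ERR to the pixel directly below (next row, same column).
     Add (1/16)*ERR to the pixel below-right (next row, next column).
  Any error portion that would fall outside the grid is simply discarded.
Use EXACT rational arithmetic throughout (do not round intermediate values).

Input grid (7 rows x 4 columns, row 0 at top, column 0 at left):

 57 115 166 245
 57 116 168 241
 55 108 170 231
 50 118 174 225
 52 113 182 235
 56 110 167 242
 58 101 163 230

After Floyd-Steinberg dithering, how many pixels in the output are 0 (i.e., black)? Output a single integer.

Answer: 12

Derivation:
(0,0): OLD=57 → NEW=0, ERR=57
(0,1): OLD=2239/16 → NEW=255, ERR=-1841/16
(0,2): OLD=29609/256 → NEW=0, ERR=29609/256
(0,3): OLD=1210783/4096 → NEW=255, ERR=166303/4096
(1,0): OLD=13629/256 → NEW=0, ERR=13629/256
(1,1): OLD=263339/2048 → NEW=255, ERR=-258901/2048
(1,2): OLD=9781767/65536 → NEW=255, ERR=-6929913/65536
(1,3): OLD=225081569/1048576 → NEW=255, ERR=-42305311/1048576
(2,0): OLD=1570697/32768 → NEW=0, ERR=1570697/32768
(2,1): OLD=76511091/1048576 → NEW=0, ERR=76511091/1048576
(2,2): OLD=321729759/2097152 → NEW=255, ERR=-213044001/2097152
(2,3): OLD=5614955459/33554432 → NEW=255, ERR=-2941424701/33554432
(3,0): OLD=1319705593/16777216 → NEW=0, ERR=1319705593/16777216
(3,1): OLD=42725351079/268435456 → NEW=255, ERR=-25725690201/268435456
(3,2): OLD=379888963929/4294967296 → NEW=0, ERR=379888963929/4294967296
(3,3): OLD=15802279090415/68719476736 → NEW=255, ERR=-1721187477265/68719476736
(4,0): OLD=251737676229/4294967296 → NEW=0, ERR=251737676229/4294967296
(4,1): OLD=4473460456143/34359738368 → NEW=255, ERR=-4288272827697/34359738368
(4,2): OLD=158717074658543/1099511627776 → NEW=255, ERR=-121658390424337/1099511627776
(4,3): OLD=3242111564052025/17592186044416 → NEW=255, ERR=-1243895877274055/17592186044416
(5,0): OLD=27991014143797/549755813888 → NEW=0, ERR=27991014143797/549755813888
(5,1): OLD=1340360684309011/17592186044416 → NEW=0, ERR=1340360684309011/17592186044416
(5,2): OLD=1272777854602895/8796093022208 → NEW=255, ERR=-970225866060145/8796093022208
(5,3): OLD=46367768605977055/281474976710656 → NEW=255, ERR=-25408350455240225/281474976710656
(6,0): OLD=24825192965152601/281474976710656 → NEW=0, ERR=24825192965152601/281474976710656
(6,1): OLD=657058483965059327/4503599627370496 → NEW=255, ERR=-491359421014417153/4503599627370496
(6,2): OLD=4945625177298938313/72057594037927936 → NEW=0, ERR=4945625177298938313/72057594037927936
(6,3): OLD=259320543423195176831/1152921504606846976 → NEW=255, ERR=-34674440251550802049/1152921504606846976
Output grid:
  Row 0: .#.#  (2 black, running=2)
  Row 1: .###  (1 black, running=3)
  Row 2: ..##  (2 black, running=5)
  Row 3: .#.#  (2 black, running=7)
  Row 4: .###  (1 black, running=8)
  Row 5: ..##  (2 black, running=10)
  Row 6: .#.#  (2 black, running=12)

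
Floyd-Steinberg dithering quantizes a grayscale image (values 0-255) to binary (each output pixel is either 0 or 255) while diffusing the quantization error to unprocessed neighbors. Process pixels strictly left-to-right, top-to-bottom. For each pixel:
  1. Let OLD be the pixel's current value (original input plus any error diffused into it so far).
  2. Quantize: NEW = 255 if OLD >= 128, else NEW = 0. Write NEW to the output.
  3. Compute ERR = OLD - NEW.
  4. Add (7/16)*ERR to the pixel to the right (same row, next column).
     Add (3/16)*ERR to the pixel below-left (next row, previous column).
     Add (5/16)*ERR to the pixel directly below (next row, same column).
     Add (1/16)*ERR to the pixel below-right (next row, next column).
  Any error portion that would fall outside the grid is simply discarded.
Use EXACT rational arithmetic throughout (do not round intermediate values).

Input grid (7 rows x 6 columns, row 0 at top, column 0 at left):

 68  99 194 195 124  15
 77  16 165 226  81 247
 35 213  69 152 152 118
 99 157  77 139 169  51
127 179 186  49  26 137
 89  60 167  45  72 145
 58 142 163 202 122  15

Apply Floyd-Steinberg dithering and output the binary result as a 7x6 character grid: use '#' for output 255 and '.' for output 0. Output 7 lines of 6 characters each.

Answer: .###..
...#.#
.#.##.
.#.#.#
###...
..#..#
.#.##.

Derivation:
(0,0): OLD=68 → NEW=0, ERR=68
(0,1): OLD=515/4 → NEW=255, ERR=-505/4
(0,2): OLD=8881/64 → NEW=255, ERR=-7439/64
(0,3): OLD=147607/1024 → NEW=255, ERR=-113513/1024
(0,4): OLD=1237025/16384 → NEW=0, ERR=1237025/16384
(0,5): OLD=12591335/262144 → NEW=0, ERR=12591335/262144
(1,0): OLD=4773/64 → NEW=0, ERR=4773/64
(1,1): OLD=-4285/512 → NEW=0, ERR=-4285/512
(1,2): OLD=1578431/16384 → NEW=0, ERR=1578431/16384
(1,3): OLD=15754803/65536 → NEW=255, ERR=-956877/65536
(1,4): OLD=420622745/4194304 → NEW=0, ERR=420622745/4194304
(1,5): OLD=20844233823/67108864 → NEW=255, ERR=3731473503/67108864
(2,0): OLD=464785/8192 → NEW=0, ERR=464785/8192
(2,1): OLD=67615243/262144 → NEW=255, ERR=768523/262144
(2,2): OLD=407384673/4194304 → NEW=0, ERR=407384673/4194304
(2,3): OLD=7205992985/33554432 → NEW=255, ERR=-1350387175/33554432
(2,4): OLD=188167734859/1073741824 → NEW=255, ERR=-85636430261/1073741824
(2,5): OLD=1833966854845/17179869184 → NEW=0, ERR=1833966854845/17179869184
(3,0): OLD=491907265/4194304 → NEW=0, ERR=491907265/4194304
(3,1): OLD=7750524141/33554432 → NEW=255, ERR=-805856019/33554432
(3,2): OLD=24020332215/268435456 → NEW=0, ERR=24020332215/268435456
(3,3): OLD=2691890356101/17179869184 → NEW=255, ERR=-1688976285819/17179869184
(3,4): OLD=16295560091429/137438953472 → NEW=0, ERR=16295560091429/137438953472
(3,5): OLD=288616317793547/2199023255552 → NEW=255, ERR=-272134612372213/2199023255552
(4,0): OLD=85441328367/536870912 → NEW=255, ERR=-51460754193/536870912
(4,1): OLD=1319990654307/8589934592 → NEW=255, ERR=-870442666653/8589934592
(4,2): OLD=41148072528057/274877906944 → NEW=255, ERR=-28945793742663/274877906944
(4,3): OLD=135800716669/4398046511104 → NEW=0, ERR=135800716669/4398046511104
(4,4): OLD=2372641964861645/70368744177664 → NEW=0, ERR=2372641964861645/70368744177664
(4,5): OLD=135658569778728571/1125899906842624 → NEW=0, ERR=135658569778728571/1125899906842624
(5,0): OLD=5503878523609/137438953472 → NEW=0, ERR=5503878523609/137438953472
(5,1): OLD=88480975957481/4398046511104 → NEW=0, ERR=88480975957481/4398046511104
(5,2): OLD=4805012183391443/35184372088832 → NEW=255, ERR=-4167002699260717/35184372088832
(5,3): OLD=-7953875227935231/1125899906842624 → NEW=0, ERR=-7953875227935231/1125899906842624
(5,4): OLD=229772674699467601/2251799813685248 → NEW=0, ERR=229772674699467601/2251799813685248
(5,5): OLD=8265094531308906917/36028797018963968 → NEW=255, ERR=-922248708526904923/36028797018963968
(6,0): OLD=5227450653954395/70368744177664 → NEW=0, ERR=5227450653954395/70368744177664
(6,1): OLD=181364389034455359/1125899906842624 → NEW=255, ERR=-105740087210413761/1125899906842624
(6,2): OLD=382058854713065447/4503599627370496 → NEW=0, ERR=382058854713065447/4503599627370496
(6,3): OLD=17916228176785630411/72057594037927936 → NEW=255, ERR=-458458302885993269/72057594037927936
(6,4): OLD=168168303127998910027/1152921504606846976 → NEW=255, ERR=-125826680546747068853/1152921504606846976
(6,5): OLD=-634001786639763583699/18446744073709551616 → NEW=0, ERR=-634001786639763583699/18446744073709551616
Row 0: .###..
Row 1: ...#.#
Row 2: .#.##.
Row 3: .#.#.#
Row 4: ###...
Row 5: ..#..#
Row 6: .#.##.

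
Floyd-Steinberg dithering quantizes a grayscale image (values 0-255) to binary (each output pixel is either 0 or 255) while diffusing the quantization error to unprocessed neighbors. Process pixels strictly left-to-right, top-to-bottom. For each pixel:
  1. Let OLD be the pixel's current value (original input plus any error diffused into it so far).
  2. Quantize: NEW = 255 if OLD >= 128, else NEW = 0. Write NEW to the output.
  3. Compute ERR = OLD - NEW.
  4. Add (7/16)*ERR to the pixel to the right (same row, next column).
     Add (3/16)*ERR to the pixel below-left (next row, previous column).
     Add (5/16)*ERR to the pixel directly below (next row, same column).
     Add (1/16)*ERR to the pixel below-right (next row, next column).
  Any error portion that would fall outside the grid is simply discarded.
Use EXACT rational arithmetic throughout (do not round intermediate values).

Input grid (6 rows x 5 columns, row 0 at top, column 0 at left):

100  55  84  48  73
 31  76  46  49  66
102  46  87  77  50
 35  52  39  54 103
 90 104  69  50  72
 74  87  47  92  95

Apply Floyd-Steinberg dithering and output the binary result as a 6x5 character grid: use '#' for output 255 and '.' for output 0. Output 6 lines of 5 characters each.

(0,0): OLD=100 → NEW=0, ERR=100
(0,1): OLD=395/4 → NEW=0, ERR=395/4
(0,2): OLD=8141/64 → NEW=0, ERR=8141/64
(0,3): OLD=106139/1024 → NEW=0, ERR=106139/1024
(0,4): OLD=1939005/16384 → NEW=0, ERR=1939005/16384
(1,0): OLD=5169/64 → NEW=0, ERR=5169/64
(1,1): OLD=88215/512 → NEW=255, ERR=-42345/512
(1,2): OLD=1231651/16384 → NEW=0, ERR=1231651/16384
(1,3): OLD=9464711/65536 → NEW=255, ERR=-7246969/65536
(1,4): OLD=64050229/1048576 → NEW=0, ERR=64050229/1048576
(2,0): OLD=915309/8192 → NEW=0, ERR=915309/8192
(2,1): OLD=23115967/262144 → NEW=0, ERR=23115967/262144
(2,2): OLD=516604029/4194304 → NEW=0, ERR=516604029/4194304
(2,3): OLD=7548486055/67108864 → NEW=0, ERR=7548486055/67108864
(2,4): OLD=119601670609/1073741824 → NEW=0, ERR=119601670609/1073741824
(3,0): OLD=362597981/4194304 → NEW=0, ERR=362597981/4194304
(3,1): OLD=4947787225/33554432 → NEW=255, ERR=-3608592935/33554432
(3,2): OLD=61247098083/1073741824 → NEW=0, ERR=61247098083/1073741824
(3,3): OLD=306422143771/2147483648 → NEW=255, ERR=-241186186469/2147483648
(3,4): OLD=3288318006471/34359738368 → NEW=0, ERR=3288318006471/34359738368
(4,0): OLD=51996522515/536870912 → NEW=0, ERR=51996522515/536870912
(4,1): OLD=2213849218131/17179869184 → NEW=255, ERR=-2167017423789/17179869184
(4,2): OLD=1061153401277/274877906944 → NEW=0, ERR=1061153401277/274877906944
(4,3): OLD=167570129288531/4398046511104 → NEW=0, ERR=167570129288531/4398046511104
(4,4): OLD=7850114700064453/70368744177664 → NEW=0, ERR=7850114700064453/70368744177664
(5,0): OLD=22159356444889/274877906944 → NEW=0, ERR=22159356444889/274877906944
(5,1): OLD=197094913704331/2199023255552 → NEW=0, ERR=197094913704331/2199023255552
(5,2): OLD=6099505967688611/70368744177664 → NEW=0, ERR=6099505967688611/70368744177664
(5,3): OLD=45876735729336109/281474976710656 → NEW=255, ERR=-25899383331881171/281474976710656
(5,4): OLD=414273063552783967/4503599627370496 → NEW=0, ERR=414273063552783967/4503599627370496
Row 0: .....
Row 1: .#.#.
Row 2: .....
Row 3: .#.#.
Row 4: .#...
Row 5: ...#.

Answer: .....
.#.#.
.....
.#.#.
.#...
...#.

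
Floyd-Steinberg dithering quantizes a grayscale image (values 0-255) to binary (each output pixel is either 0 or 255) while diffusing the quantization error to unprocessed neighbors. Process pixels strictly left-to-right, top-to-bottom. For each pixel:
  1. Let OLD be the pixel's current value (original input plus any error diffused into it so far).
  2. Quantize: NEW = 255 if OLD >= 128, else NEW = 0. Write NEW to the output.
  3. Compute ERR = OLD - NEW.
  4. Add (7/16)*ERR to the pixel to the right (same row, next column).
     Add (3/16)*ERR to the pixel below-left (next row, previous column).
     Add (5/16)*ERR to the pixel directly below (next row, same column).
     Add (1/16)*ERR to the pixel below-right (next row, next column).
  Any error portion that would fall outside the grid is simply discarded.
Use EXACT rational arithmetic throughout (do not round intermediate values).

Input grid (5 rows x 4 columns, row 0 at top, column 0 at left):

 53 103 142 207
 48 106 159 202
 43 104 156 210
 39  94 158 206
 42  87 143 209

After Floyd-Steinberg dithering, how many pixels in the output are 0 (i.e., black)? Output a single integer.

(0,0): OLD=53 → NEW=0, ERR=53
(0,1): OLD=2019/16 → NEW=0, ERR=2019/16
(0,2): OLD=50485/256 → NEW=255, ERR=-14795/256
(0,3): OLD=744307/4096 → NEW=255, ERR=-300173/4096
(1,0): OLD=22585/256 → NEW=0, ERR=22585/256
(1,1): OLD=361487/2048 → NEW=255, ERR=-160753/2048
(1,2): OLD=6602427/65536 → NEW=0, ERR=6602427/65536
(1,3): OLD=230227981/1048576 → NEW=255, ERR=-37158899/1048576
(2,0): OLD=1830165/32768 → NEW=0, ERR=1830165/32768
(2,1): OLD=134542775/1048576 → NEW=255, ERR=-132844105/1048576
(2,2): OLD=252718611/2097152 → NEW=0, ERR=252718611/2097152
(2,3): OLD=8655149671/33554432 → NEW=255, ERR=98769511/33554432
(3,0): OLD=548605509/16777216 → NEW=0, ERR=548605509/16777216
(3,1): OLD=25447934171/268435456 → NEW=0, ERR=25447934171/268435456
(3,2): OLD=986842660389/4294967296 → NEW=255, ERR=-108374000091/4294967296
(3,3): OLD=13978374409347/68719476736 → NEW=255, ERR=-3545092158333/68719476736
(4,0): OLD=300620869665/4294967296 → NEW=0, ERR=300620869665/4294967296
(4,1): OLD=4967048153699/34359738368 → NEW=255, ERR=-3794685130141/34359738368
(4,2): OLD=91314045615491/1099511627776 → NEW=0, ERR=91314045615491/1099511627776
(4,3): OLD=4004614085901445/17592186044416 → NEW=255, ERR=-481393355424635/17592186044416
Output grid:
  Row 0: ..##  (2 black, running=2)
  Row 1: .#.#  (2 black, running=4)
  Row 2: .#.#  (2 black, running=6)
  Row 3: ..##  (2 black, running=8)
  Row 4: .#.#  (2 black, running=10)

Answer: 10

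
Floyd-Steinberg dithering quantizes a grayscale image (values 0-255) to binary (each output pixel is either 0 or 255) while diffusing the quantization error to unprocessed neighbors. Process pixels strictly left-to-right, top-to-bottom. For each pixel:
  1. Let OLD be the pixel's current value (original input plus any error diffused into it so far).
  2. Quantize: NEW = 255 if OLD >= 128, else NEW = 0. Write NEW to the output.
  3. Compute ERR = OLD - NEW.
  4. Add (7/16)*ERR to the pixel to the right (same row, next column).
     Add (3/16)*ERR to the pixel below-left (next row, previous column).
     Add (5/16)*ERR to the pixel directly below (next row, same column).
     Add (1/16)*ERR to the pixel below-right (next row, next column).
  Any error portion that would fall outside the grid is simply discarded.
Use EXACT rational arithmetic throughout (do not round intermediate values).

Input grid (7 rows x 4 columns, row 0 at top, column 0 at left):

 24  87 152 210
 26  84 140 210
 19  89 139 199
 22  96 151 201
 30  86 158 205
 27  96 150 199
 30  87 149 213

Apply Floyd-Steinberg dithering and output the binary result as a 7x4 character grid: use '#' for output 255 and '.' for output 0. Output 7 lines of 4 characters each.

Answer: ..##
..##
.#.#
..##
..##
.#.#
..##

Derivation:
(0,0): OLD=24 → NEW=0, ERR=24
(0,1): OLD=195/2 → NEW=0, ERR=195/2
(0,2): OLD=6229/32 → NEW=255, ERR=-1931/32
(0,3): OLD=94003/512 → NEW=255, ERR=-36557/512
(1,0): OLD=1657/32 → NEW=0, ERR=1657/32
(1,1): OLD=32591/256 → NEW=0, ERR=32591/256
(1,2): OLD=1388923/8192 → NEW=255, ERR=-700037/8192
(1,3): OLD=19205965/131072 → NEW=255, ERR=-14217395/131072
(2,0): OLD=241877/4096 → NEW=0, ERR=241877/4096
(2,1): OLD=18590327/131072 → NEW=255, ERR=-14833033/131072
(2,2): OLD=13213043/262144 → NEW=0, ERR=13213043/262144
(2,3): OLD=762582663/4194304 → NEW=255, ERR=-306964857/4194304
(3,0): OLD=40338565/2097152 → NEW=0, ERR=40338565/2097152
(3,1): OLD=2757906843/33554432 → NEW=0, ERR=2757906843/33554432
(3,2): OLD=97664790117/536870912 → NEW=255, ERR=-39237292443/536870912
(3,3): OLD=1282518609475/8589934592 → NEW=255, ERR=-907914711485/8589934592
(4,0): OLD=27606933089/536870912 → NEW=0, ERR=27606933089/536870912
(4,1): OLD=522615124643/4294967296 → NEW=0, ERR=522615124643/4294967296
(4,2): OLD=23875263015491/137438953472 → NEW=255, ERR=-11171670119869/137438953472
(4,3): OLD=289920152764869/2199023255552 → NEW=255, ERR=-270830777400891/2199023255552
(5,0): OLD=4527548569361/68719476736 → NEW=0, ERR=4527548569361/68719476736
(5,1): OLD=331662696958103/2199023255552 → NEW=255, ERR=-229088233207657/2199023255552
(5,2): OLD=69855974465507/1099511627776 → NEW=0, ERR=69855974465507/1099511627776
(5,3): OLD=6446773079272307/35184372088832 → NEW=255, ERR=-2525241803379853/35184372088832
(6,0): OLD=1092674234139749/35184372088832 → NEW=0, ERR=1092674234139749/35184372088832
(6,1): OLD=47322585346221331/562949953421312 → NEW=0, ERR=47322585346221331/562949953421312
(6,2): OLD=1672303886748261909/9007199254740992 → NEW=255, ERR=-624531923210691051/9007199254740992
(6,3): OLD=23664762232177684883/144115188075855872 → NEW=255, ERR=-13084610727165562477/144115188075855872
Row 0: ..##
Row 1: ..##
Row 2: .#.#
Row 3: ..##
Row 4: ..##
Row 5: .#.#
Row 6: ..##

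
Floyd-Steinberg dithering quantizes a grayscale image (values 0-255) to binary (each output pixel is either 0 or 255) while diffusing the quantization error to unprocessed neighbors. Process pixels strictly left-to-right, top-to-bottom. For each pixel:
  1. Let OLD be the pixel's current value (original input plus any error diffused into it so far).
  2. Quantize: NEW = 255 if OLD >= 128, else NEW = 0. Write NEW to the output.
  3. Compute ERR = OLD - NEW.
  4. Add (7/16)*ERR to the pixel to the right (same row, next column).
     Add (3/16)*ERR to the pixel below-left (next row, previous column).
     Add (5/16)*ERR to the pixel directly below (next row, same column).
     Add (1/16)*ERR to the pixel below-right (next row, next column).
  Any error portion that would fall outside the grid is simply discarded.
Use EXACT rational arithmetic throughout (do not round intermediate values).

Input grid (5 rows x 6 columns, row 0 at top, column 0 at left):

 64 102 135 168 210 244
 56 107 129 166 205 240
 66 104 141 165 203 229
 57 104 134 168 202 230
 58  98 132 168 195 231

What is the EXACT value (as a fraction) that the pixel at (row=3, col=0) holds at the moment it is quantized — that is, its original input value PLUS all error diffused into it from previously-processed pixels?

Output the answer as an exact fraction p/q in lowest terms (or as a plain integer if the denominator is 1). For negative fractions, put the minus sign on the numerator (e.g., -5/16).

(0,0): OLD=64 → NEW=0, ERR=64
(0,1): OLD=130 → NEW=255, ERR=-125
(0,2): OLD=1285/16 → NEW=0, ERR=1285/16
(0,3): OLD=52003/256 → NEW=255, ERR=-13277/256
(0,4): OLD=767221/4096 → NEW=255, ERR=-277259/4096
(0,5): OLD=14049971/65536 → NEW=255, ERR=-2661709/65536
(1,0): OLD=841/16 → NEW=0, ERR=841/16
(1,1): OLD=14079/128 → NEW=0, ERR=14079/128
(1,2): OLD=756459/4096 → NEW=255, ERR=-288021/4096
(1,3): OLD=1824463/16384 → NEW=0, ERR=1824463/16384
(1,4): OLD=232478285/1048576 → NEW=255, ERR=-34908595/1048576
(1,5): OLD=3498256651/16777216 → NEW=255, ERR=-779933429/16777216
(2,0): OLD=211045/2048 → NEW=0, ERR=211045/2048
(2,1): OLD=11374247/65536 → NEW=255, ERR=-5337433/65536
(2,2): OLD=116547509/1048576 → NEW=0, ERR=116547509/1048576
(2,3): OLD=1994721101/8388608 → NEW=255, ERR=-144373939/8388608
(2,4): OLD=49206924647/268435456 → NEW=255, ERR=-19244116633/268435456
(2,5): OLD=777507419713/4294967296 → NEW=255, ERR=-317709240767/4294967296
(3,0): OLD=77523733/1048576 → NEW=0, ERR=77523733/1048576
Target (3,0): original=57, with diffused error = 77523733/1048576

Answer: 77523733/1048576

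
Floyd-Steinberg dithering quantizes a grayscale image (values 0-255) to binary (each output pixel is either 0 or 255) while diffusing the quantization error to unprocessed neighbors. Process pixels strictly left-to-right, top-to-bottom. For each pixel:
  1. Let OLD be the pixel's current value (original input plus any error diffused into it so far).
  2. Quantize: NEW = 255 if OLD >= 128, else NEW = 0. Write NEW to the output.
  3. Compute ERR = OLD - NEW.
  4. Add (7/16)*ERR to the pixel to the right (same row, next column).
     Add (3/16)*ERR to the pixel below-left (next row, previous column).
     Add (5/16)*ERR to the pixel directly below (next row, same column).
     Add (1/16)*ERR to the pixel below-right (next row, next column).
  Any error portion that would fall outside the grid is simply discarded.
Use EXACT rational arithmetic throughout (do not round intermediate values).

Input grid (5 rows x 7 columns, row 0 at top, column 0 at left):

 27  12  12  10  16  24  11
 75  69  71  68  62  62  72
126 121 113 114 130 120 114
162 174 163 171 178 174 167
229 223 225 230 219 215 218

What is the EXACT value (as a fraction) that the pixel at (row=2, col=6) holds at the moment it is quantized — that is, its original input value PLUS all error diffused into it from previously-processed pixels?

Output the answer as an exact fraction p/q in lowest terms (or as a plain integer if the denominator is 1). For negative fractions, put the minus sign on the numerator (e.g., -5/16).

Answer: 75695891013351/549755813888

Derivation:
(0,0): OLD=27 → NEW=0, ERR=27
(0,1): OLD=381/16 → NEW=0, ERR=381/16
(0,2): OLD=5739/256 → NEW=0, ERR=5739/256
(0,3): OLD=81133/4096 → NEW=0, ERR=81133/4096
(0,4): OLD=1616507/65536 → NEW=0, ERR=1616507/65536
(0,5): OLD=36481373/1048576 → NEW=0, ERR=36481373/1048576
(0,6): OLD=439918987/16777216 → NEW=0, ERR=439918987/16777216
(1,0): OLD=22503/256 → NEW=0, ERR=22503/256
(1,1): OLD=247377/2048 → NEW=0, ERR=247377/2048
(1,2): OLD=8916389/65536 → NEW=255, ERR=-7795291/65536
(1,3): OLD=7386369/262144 → NEW=0, ERR=7386369/262144
(1,4): OLD=1506540451/16777216 → NEW=0, ERR=1506540451/16777216
(1,5): OLD=15920437011/134217728 → NEW=0, ERR=15920437011/134217728
(1,6): OLD=288328256957/2147483648 → NEW=255, ERR=-259280073283/2147483648
(2,0): OLD=5771019/32768 → NEW=255, ERR=-2584821/32768
(2,1): OLD=112645417/1048576 → NEW=0, ERR=112645417/1048576
(2,2): OLD=2276013499/16777216 → NEW=255, ERR=-2002176581/16777216
(2,3): OLD=10737035427/134217728 → NEW=0, ERR=10737035427/134217728
(2,4): OLD=233068436115/1073741824 → NEW=255, ERR=-40735729005/1073741824
(2,5): OLD=4241500316849/34359738368 → NEW=0, ERR=4241500316849/34359738368
(2,6): OLD=75695891013351/549755813888 → NEW=255, ERR=-64491841528089/549755813888
Target (2,6): original=114, with diffused error = 75695891013351/549755813888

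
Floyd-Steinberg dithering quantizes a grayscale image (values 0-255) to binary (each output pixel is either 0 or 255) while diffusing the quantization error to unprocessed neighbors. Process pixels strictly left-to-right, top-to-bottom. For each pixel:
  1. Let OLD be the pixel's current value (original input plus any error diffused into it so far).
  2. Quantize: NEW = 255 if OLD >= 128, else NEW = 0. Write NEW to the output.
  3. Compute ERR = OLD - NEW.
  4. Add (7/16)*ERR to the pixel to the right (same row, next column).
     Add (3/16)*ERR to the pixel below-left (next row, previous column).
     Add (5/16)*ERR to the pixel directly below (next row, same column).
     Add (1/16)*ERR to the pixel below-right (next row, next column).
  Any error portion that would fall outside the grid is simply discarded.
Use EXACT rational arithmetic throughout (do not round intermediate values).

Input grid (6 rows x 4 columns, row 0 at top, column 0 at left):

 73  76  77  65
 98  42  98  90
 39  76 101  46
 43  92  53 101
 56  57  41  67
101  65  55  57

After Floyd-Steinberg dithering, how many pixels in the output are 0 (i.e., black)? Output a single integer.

(0,0): OLD=73 → NEW=0, ERR=73
(0,1): OLD=1727/16 → NEW=0, ERR=1727/16
(0,2): OLD=31801/256 → NEW=0, ERR=31801/256
(0,3): OLD=488847/4096 → NEW=0, ERR=488847/4096
(1,0): OLD=36109/256 → NEW=255, ERR=-29171/256
(1,1): OLD=110043/2048 → NEW=0, ERR=110043/2048
(1,2): OLD=12415863/65536 → NEW=255, ERR=-4295817/65536
(1,3): OLD=111549937/1048576 → NEW=0, ERR=111549937/1048576
(2,0): OLD=441241/32768 → NEW=0, ERR=441241/32768
(2,1): OLD=83120803/1048576 → NEW=0, ERR=83120803/1048576
(2,2): OLD=290458863/2097152 → NEW=255, ERR=-244314897/2097152
(2,3): OLD=811332819/33554432 → NEW=0, ERR=811332819/33554432
(3,0): OLD=1041381257/16777216 → NEW=0, ERR=1041381257/16777216
(3,1): OLD=32997752855/268435456 → NEW=0, ERR=32997752855/268435456
(3,2): OLD=343006915817/4294967296 → NEW=0, ERR=343006915817/4294967296
(3,3): OLD=9360611656159/68719476736 → NEW=255, ERR=-8162854911521/68719476736
(4,0): OLD=422821927701/4294967296 → NEW=0, ERR=422821927701/4294967296
(4,1): OLD=5406099122751/34359738368 → NEW=255, ERR=-3355634161089/34359738368
(4,2): OLD=9500511745247/1099511627776 → NEW=0, ERR=9500511745247/1099511627776
(4,3): OLD=679961424720073/17592186044416 → NEW=0, ERR=679961424720073/17592186044416
(5,0): OLD=62371311827461/549755813888 → NEW=0, ERR=62371311827461/549755813888
(5,1): OLD=1616532941424451/17592186044416 → NEW=0, ERR=1616532941424451/17592186044416
(5,2): OLD=871209213511239/8796093022208 → NEW=0, ERR=871209213511239/8796093022208
(5,3): OLD=31792817973189055/281474976710656 → NEW=0, ERR=31792817973189055/281474976710656
Output grid:
  Row 0: ....  (4 black, running=4)
  Row 1: #.#.  (2 black, running=6)
  Row 2: ..#.  (3 black, running=9)
  Row 3: ...#  (3 black, running=12)
  Row 4: .#..  (3 black, running=15)
  Row 5: ....  (4 black, running=19)

Answer: 19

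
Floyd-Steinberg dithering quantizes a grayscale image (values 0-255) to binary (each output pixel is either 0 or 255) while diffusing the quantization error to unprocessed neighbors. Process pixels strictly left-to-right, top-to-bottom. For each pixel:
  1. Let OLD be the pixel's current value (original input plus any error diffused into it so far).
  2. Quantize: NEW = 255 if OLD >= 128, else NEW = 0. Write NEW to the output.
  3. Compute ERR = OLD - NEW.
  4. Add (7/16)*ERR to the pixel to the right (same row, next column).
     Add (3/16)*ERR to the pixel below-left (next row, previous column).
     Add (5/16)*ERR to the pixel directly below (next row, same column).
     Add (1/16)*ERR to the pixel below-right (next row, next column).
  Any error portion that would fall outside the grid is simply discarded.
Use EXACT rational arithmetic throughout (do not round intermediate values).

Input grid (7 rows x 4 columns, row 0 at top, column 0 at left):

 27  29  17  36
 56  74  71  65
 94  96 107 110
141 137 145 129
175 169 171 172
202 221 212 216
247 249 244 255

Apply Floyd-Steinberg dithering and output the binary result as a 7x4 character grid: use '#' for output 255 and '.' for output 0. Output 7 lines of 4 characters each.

Answer: ....
..#.
#..#
.##.
#.##
####
####

Derivation:
(0,0): OLD=27 → NEW=0, ERR=27
(0,1): OLD=653/16 → NEW=0, ERR=653/16
(0,2): OLD=8923/256 → NEW=0, ERR=8923/256
(0,3): OLD=209917/4096 → NEW=0, ERR=209917/4096
(1,0): OLD=18455/256 → NEW=0, ERR=18455/256
(1,1): OLD=259105/2048 → NEW=0, ERR=259105/2048
(1,2): OLD=9791285/65536 → NEW=255, ERR=-6920395/65536
(1,3): OLD=38792323/1048576 → NEW=0, ERR=38792323/1048576
(2,0): OLD=4595707/32768 → NEW=255, ERR=-3760133/32768
(2,1): OLD=73441529/1048576 → NEW=0, ERR=73441529/1048576
(2,2): OLD=250582493/2097152 → NEW=0, ERR=250582493/2097152
(2,3): OLD=5611535561/33554432 → NEW=255, ERR=-2944844599/33554432
(3,0): OLD=1984290763/16777216 → NEW=0, ERR=1984290763/16777216
(3,1): OLD=60629806869/268435456 → NEW=255, ERR=-7821234411/268435456
(3,2): OLD=676519173611/4294967296 → NEW=255, ERR=-418697486869/4294967296
(3,3): OLD=4562422493165/68719476736 → NEW=0, ERR=4562422493165/68719476736
(4,0): OLD=886898834607/4294967296 → NEW=255, ERR=-208317825873/4294967296
(4,1): OLD=4390777004557/34359738368 → NEW=0, ERR=4390777004557/34359738368
(4,2): OLD=227676598934253/1099511627776 → NEW=255, ERR=-52698866148627/1099511627776
(4,3): OLD=2914771179413899/17592186044416 → NEW=255, ERR=-1571236261912181/17592186044416
(5,0): OLD=115890292384127/549755813888 → NEW=255, ERR=-24297440157313/549755813888
(5,1): OLD=4038807312473305/17592186044416 → NEW=255, ERR=-447200128852775/17592186044416
(5,2): OLD=1558148559668629/8796093022208 → NEW=255, ERR=-684855160994411/8796093022208
(5,3): OLD=42511259547641005/281474976710656 → NEW=255, ERR=-29264859513576275/281474976710656
(6,0): OLD=64295128435803627/281474976710656 → NEW=255, ERR=-7480990625413653/281474976710656
(6,1): OLD=955066977713128221/4503599627370496 → NEW=255, ERR=-193350927266348259/4503599627370496
(6,2): OLD=12956170752606314811/72057594037927936 → NEW=255, ERR=-5418515727065308869/72057594037927936
(6,3): OLD=212996019929044969885/1152921504606846976 → NEW=255, ERR=-80998963745701008995/1152921504606846976
Row 0: ....
Row 1: ..#.
Row 2: #..#
Row 3: .##.
Row 4: #.##
Row 5: ####
Row 6: ####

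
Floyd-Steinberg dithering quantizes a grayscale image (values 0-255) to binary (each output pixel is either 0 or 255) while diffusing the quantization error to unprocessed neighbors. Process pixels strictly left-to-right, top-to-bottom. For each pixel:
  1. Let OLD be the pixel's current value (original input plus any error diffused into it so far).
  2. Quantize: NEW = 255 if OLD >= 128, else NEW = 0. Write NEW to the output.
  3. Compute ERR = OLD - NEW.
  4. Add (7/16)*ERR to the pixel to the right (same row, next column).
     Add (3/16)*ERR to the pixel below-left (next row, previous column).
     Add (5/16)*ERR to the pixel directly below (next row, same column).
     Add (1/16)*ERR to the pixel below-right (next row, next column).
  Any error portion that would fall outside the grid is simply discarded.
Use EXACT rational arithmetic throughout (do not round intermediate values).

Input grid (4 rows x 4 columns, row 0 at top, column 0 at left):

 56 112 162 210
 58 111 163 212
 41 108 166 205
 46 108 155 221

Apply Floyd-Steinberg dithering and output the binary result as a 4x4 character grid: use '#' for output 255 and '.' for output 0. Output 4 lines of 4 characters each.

Answer: .#.#
..##
.###
..#.

Derivation:
(0,0): OLD=56 → NEW=0, ERR=56
(0,1): OLD=273/2 → NEW=255, ERR=-237/2
(0,2): OLD=3525/32 → NEW=0, ERR=3525/32
(0,3): OLD=132195/512 → NEW=255, ERR=1635/512
(1,0): OLD=1705/32 → NEW=0, ERR=1705/32
(1,1): OLD=31087/256 → NEW=0, ERR=31087/256
(1,2): OLD=1996747/8192 → NEW=255, ERR=-92213/8192
(1,3): OLD=28174973/131072 → NEW=255, ERR=-5248387/131072
(2,0): OLD=329397/4096 → NEW=0, ERR=329397/4096
(2,1): OLD=23901095/131072 → NEW=255, ERR=-9522265/131072
(2,2): OLD=34283215/262144 → NEW=255, ERR=-32563505/262144
(2,3): OLD=576453099/4194304 → NEW=255, ERR=-493094421/4194304
(3,0): OLD=120605717/2097152 → NEW=0, ERR=120605717/2097152
(3,1): OLD=3093464619/33554432 → NEW=0, ERR=3093464619/33554432
(3,2): OLD=69756634549/536870912 → NEW=255, ERR=-67145448011/536870912
(3,3): OLD=1046086921075/8589934592 → NEW=0, ERR=1046086921075/8589934592
Row 0: .#.#
Row 1: ..##
Row 2: .###
Row 3: ..#.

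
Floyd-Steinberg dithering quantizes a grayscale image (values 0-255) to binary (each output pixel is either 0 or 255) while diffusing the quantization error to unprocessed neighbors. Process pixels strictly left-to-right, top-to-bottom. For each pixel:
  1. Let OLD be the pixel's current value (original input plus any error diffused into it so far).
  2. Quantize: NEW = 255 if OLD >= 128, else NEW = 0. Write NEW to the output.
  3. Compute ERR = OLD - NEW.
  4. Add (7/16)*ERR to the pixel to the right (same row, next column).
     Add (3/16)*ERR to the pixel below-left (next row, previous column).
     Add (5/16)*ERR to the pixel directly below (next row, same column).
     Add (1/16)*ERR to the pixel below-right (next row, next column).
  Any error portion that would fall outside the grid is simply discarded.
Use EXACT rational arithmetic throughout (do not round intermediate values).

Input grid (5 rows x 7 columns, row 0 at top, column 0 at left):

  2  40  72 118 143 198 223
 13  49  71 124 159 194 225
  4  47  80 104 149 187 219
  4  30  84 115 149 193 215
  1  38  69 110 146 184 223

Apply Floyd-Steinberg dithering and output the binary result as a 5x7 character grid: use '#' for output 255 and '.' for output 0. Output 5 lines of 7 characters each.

(0,0): OLD=2 → NEW=0, ERR=2
(0,1): OLD=327/8 → NEW=0, ERR=327/8
(0,2): OLD=11505/128 → NEW=0, ERR=11505/128
(0,3): OLD=322199/2048 → NEW=255, ERR=-200041/2048
(0,4): OLD=3285537/32768 → NEW=0, ERR=3285537/32768
(0,5): OLD=126807783/524288 → NEW=255, ERR=-6885657/524288
(0,6): OLD=1822459985/8388608 → NEW=255, ERR=-316635055/8388608
(1,0): OLD=2725/128 → NEW=0, ERR=2725/128
(1,1): OLD=90179/1024 → NEW=0, ERR=90179/1024
(1,2): OLD=3993023/32768 → NEW=0, ERR=3993023/32768
(1,3): OLD=22440371/131072 → NEW=255, ERR=-10982989/131072
(1,4): OLD=1217240473/8388608 → NEW=255, ERR=-921854567/8388608
(1,5): OLD=9462798505/67108864 → NEW=255, ERR=-7649961815/67108864
(1,6): OLD=174495411399/1073741824 → NEW=255, ERR=-99308753721/1073741824
(2,0): OLD=445073/16384 → NEW=0, ERR=445073/16384
(2,1): OLD=57977867/524288 → NEW=0, ERR=57977867/524288
(2,2): OLD=1310751329/8388608 → NEW=255, ERR=-828343711/8388608
(2,3): OLD=1451165721/67108864 → NEW=0, ERR=1451165721/67108864
(2,4): OLD=52349166665/536870912 → NEW=0, ERR=52349166665/536870912
(2,5): OLD=2917603279779/17179869184 → NEW=255, ERR=-1463263362141/17179869184
(2,6): OLD=40052327563429/274877906944 → NEW=255, ERR=-30041538707291/274877906944
(3,0): OLD=278699713/8388608 → NEW=0, ERR=278699713/8388608
(3,1): OLD=4179252717/67108864 → NEW=0, ERR=4179252717/67108864
(3,2): OLD=49044998967/536870912 → NEW=0, ERR=49044998967/536870912
(3,3): OLD=373309400545/2147483648 → NEW=255, ERR=-174298929695/2147483648
(3,4): OLD=35553643076289/274877906944 → NEW=255, ERR=-34540223194431/274877906944
(3,5): OLD=213329251260691/2199023255552 → NEW=0, ERR=213329251260691/2199023255552
(3,6): OLD=7668985499278029/35184372088832 → NEW=255, ERR=-1303029383374131/35184372088832
(4,0): OLD=24759488495/1073741824 → NEW=0, ERR=24759488495/1073741824
(4,1): OLD=1490435222883/17179869184 → NEW=0, ERR=1490435222883/17179869184
(4,2): OLD=34133536356909/274877906944 → NEW=0, ERR=34133536356909/274877906944
(4,3): OLD=266329462801407/2199023255552 → NEW=0, ERR=266329462801407/2199023255552
(4,4): OLD=3040560643288237/17592186044416 → NEW=255, ERR=-1445446798037843/17592186044416
(4,5): OLD=92082639638837325/562949953421312 → NEW=255, ERR=-51469598483597235/562949953421312
(4,6): OLD=1598688182074866987/9007199254740992 → NEW=255, ERR=-698147627884085973/9007199254740992
Row 0: ...#.##
Row 1: ...####
Row 2: ..#..##
Row 3: ...##.#
Row 4: ....###

Answer: ...#.##
...####
..#..##
...##.#
....###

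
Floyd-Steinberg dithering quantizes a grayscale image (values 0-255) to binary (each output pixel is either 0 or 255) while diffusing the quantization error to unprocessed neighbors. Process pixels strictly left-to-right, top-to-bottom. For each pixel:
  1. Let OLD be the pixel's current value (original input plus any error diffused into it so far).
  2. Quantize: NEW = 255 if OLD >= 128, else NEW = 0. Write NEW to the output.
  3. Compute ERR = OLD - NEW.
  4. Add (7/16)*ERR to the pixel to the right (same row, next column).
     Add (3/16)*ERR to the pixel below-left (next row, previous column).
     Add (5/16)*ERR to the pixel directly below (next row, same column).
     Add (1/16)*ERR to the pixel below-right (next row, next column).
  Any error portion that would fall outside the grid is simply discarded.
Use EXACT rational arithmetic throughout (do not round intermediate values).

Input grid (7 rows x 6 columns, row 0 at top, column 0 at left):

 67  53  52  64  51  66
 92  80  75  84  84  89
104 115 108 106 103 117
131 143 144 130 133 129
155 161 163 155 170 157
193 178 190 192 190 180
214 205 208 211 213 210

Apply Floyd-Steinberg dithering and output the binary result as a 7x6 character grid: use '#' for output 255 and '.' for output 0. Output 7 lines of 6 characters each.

(0,0): OLD=67 → NEW=0, ERR=67
(0,1): OLD=1317/16 → NEW=0, ERR=1317/16
(0,2): OLD=22531/256 → NEW=0, ERR=22531/256
(0,3): OLD=419861/4096 → NEW=0, ERR=419861/4096
(0,4): OLD=6281363/65536 → NEW=0, ERR=6281363/65536
(0,5): OLD=113175557/1048576 → NEW=0, ERR=113175557/1048576
(1,0): OLD=32863/256 → NEW=255, ERR=-32417/256
(1,1): OLD=145433/2048 → NEW=0, ERR=145433/2048
(1,2): OLD=10350477/65536 → NEW=255, ERR=-6361203/65536
(1,3): OLD=25438217/262144 → NEW=0, ERR=25438217/262144
(1,4): OLD=3071076347/16777216 → NEW=255, ERR=-1207113733/16777216
(1,5): OLD=26103032941/268435456 → NEW=0, ERR=26103032941/268435456
(2,0): OLD=2547491/32768 → NEW=0, ERR=2547491/32768
(2,1): OLD=152138033/1048576 → NEW=255, ERR=-115248847/1048576
(2,2): OLD=876021459/16777216 → NEW=0, ERR=876021459/16777216
(2,3): OLD=18738364411/134217728 → NEW=255, ERR=-15487156229/134217728
(2,4): OLD=233350178673/4294967296 → NEW=0, ERR=233350178673/4294967296
(2,5): OLD=11452851548455/68719476736 → NEW=255, ERR=-6070615019225/68719476736
(3,0): OLD=2259667315/16777216 → NEW=255, ERR=-2018522765/16777216
(3,1): OLD=9484541431/134217728 → NEW=0, ERR=9484541431/134217728
(3,2): OLD=174728486293/1073741824 → NEW=255, ERR=-99075678827/1073741824
(3,3): OLD=4605780001407/68719476736 → NEW=0, ERR=4605780001407/68719476736
(3,4): OLD=85501125875487/549755813888 → NEW=255, ERR=-54686606665953/549755813888
(3,5): OLD=538933975304305/8796093022208 → NEW=0, ERR=538933975304305/8796093022208
(4,0): OLD=280572679133/2147483648 → NEW=255, ERR=-267035651107/2147483648
(4,1): OLD=3568606647097/34359738368 → NEW=0, ERR=3568606647097/34359738368
(4,2): OLD=216150096379099/1099511627776 → NEW=255, ERR=-64225368703781/1099511627776
(4,3): OLD=2216100520956007/17592186044416 → NEW=0, ERR=2216100520956007/17592186044416
(4,4): OLD=59026276153137111/281474976710656 → NEW=255, ERR=-12749842908080169/281474976710656
(4,5): OLD=676046134576327553/4503599627370496 → NEW=255, ERR=-472371770403148927/4503599627370496
(5,0): OLD=95445839933115/549755813888 → NEW=255, ERR=-44741892608325/549755813888
(5,1): OLD=2746601323446891/17592186044416 → NEW=255, ERR=-1739406117879189/17592186044416
(5,2): OLD=22320900709874761/140737488355328 → NEW=255, ERR=-13567158820733879/140737488355328
(5,3): OLD=797347723528933043/4503599627370496 → NEW=255, ERR=-351070181450543437/4503599627370496
(5,4): OLD=1170458823320172659/9007199254740992 → NEW=255, ERR=-1126376986638780301/9007199254740992
(5,5): OLD=12924382270092540175/144115188075855872 → NEW=0, ERR=12924382270092540175/144115188075855872
(6,0): OLD=47858723845110817/281474976710656 → NEW=255, ERR=-23917395216106463/281474976710656
(6,1): OLD=512352865728005645/4503599627370496 → NEW=0, ERR=512352865728005645/4503599627370496
(6,2): OLD=3726301424534731717/18014398509481984 → NEW=255, ERR=-867370195383174203/18014398509481984
(6,3): OLD=39228756122431471505/288230376151711744 → NEW=255, ERR=-34269989796255023215/288230376151711744
(6,4): OLD=617256677496764073969/4611686018427387904 → NEW=255, ERR=-558723257202219841551/4611686018427387904
(6,5): OLD=13075398367556235380471/73786976294838206464 → NEW=255, ERR=-5740280587627507267849/73786976294838206464
Row 0: ......
Row 1: #.#.#.
Row 2: .#.#.#
Row 3: #.#.#.
Row 4: #.#.##
Row 5: #####.
Row 6: #.####

Answer: ......
#.#.#.
.#.#.#
#.#.#.
#.#.##
#####.
#.####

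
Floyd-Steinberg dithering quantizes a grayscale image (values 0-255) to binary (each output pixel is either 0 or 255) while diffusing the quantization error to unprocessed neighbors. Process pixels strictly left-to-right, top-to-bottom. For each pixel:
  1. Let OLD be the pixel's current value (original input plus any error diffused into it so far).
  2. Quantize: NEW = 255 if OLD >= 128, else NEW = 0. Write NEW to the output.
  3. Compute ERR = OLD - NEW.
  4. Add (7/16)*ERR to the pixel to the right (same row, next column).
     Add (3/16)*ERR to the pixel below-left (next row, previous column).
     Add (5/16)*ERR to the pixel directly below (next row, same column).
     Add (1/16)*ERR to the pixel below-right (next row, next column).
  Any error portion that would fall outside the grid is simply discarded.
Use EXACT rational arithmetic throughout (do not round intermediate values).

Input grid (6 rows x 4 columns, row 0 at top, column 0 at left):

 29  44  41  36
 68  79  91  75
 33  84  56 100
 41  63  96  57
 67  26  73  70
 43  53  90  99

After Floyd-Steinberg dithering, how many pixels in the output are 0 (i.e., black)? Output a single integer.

(0,0): OLD=29 → NEW=0, ERR=29
(0,1): OLD=907/16 → NEW=0, ERR=907/16
(0,2): OLD=16845/256 → NEW=0, ERR=16845/256
(0,3): OLD=265371/4096 → NEW=0, ERR=265371/4096
(1,0): OLD=22449/256 → NEW=0, ERR=22449/256
(1,1): OLD=305623/2048 → NEW=255, ERR=-216617/2048
(1,2): OLD=5307043/65536 → NEW=0, ERR=5307043/65536
(1,3): OLD=141334501/1048576 → NEW=255, ERR=-126052379/1048576
(2,0): OLD=1329453/32768 → NEW=0, ERR=1329453/32768
(2,1): OLD=93702079/1048576 → NEW=0, ERR=93702079/1048576
(2,2): OLD=191367131/2097152 → NEW=0, ERR=191367131/2097152
(2,3): OLD=3604314703/33554432 → NEW=0, ERR=3604314703/33554432
(3,0): OLD=1181684573/16777216 → NEW=0, ERR=1181684573/16777216
(3,1): OLD=37952883139/268435456 → NEW=255, ERR=-30498158141/268435456
(3,2): OLD=431796002365/4294967296 → NEW=0, ERR=431796002365/4294967296
(3,3): OLD=9638263484715/68719476736 → NEW=255, ERR=-7885203082965/68719476736
(4,0): OLD=290803100249/4294967296 → NEW=0, ERR=290803100249/4294967296
(4,1): OLD=1490187351691/34359738368 → NEW=0, ERR=1490187351691/34359738368
(4,2): OLD=104207514207531/1099511627776 → NEW=0, ERR=104207514207531/1099511627776
(4,3): OLD=1440629152530077/17592186044416 → NEW=0, ERR=1440629152530077/17592186044416
(5,0): OLD=39742186062217/549755813888 → NEW=0, ERR=39742186062217/549755813888
(5,1): OLD=2114274577781983/17592186044416 → NEW=0, ERR=2114274577781983/17592186044416
(5,2): OLD=1673566702084107/8796093022208 → NEW=255, ERR=-569437018578933/8796093022208
(5,3): OLD=28764370424220763/281474976710656 → NEW=0, ERR=28764370424220763/281474976710656
Output grid:
  Row 0: ....  (4 black, running=4)
  Row 1: .#.#  (2 black, running=6)
  Row 2: ....  (4 black, running=10)
  Row 3: .#.#  (2 black, running=12)
  Row 4: ....  (4 black, running=16)
  Row 5: ..#.  (3 black, running=19)

Answer: 19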